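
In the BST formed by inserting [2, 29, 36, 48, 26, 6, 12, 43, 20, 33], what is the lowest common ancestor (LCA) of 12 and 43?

Tree insertion order: [2, 29, 36, 48, 26, 6, 12, 43, 20, 33]
Tree (level-order array): [2, None, 29, 26, 36, 6, None, 33, 48, None, 12, None, None, 43, None, None, 20]
In a BST, the LCA of p=12, q=43 is the first node v on the
root-to-leaf path with p <= v <= q (go left if both < v, right if both > v).
Walk from root:
  at 2: both 12 and 43 > 2, go right
  at 29: 12 <= 29 <= 43, this is the LCA
LCA = 29


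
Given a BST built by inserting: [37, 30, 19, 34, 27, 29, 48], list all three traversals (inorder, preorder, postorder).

Tree insertion order: [37, 30, 19, 34, 27, 29, 48]
Tree (level-order array): [37, 30, 48, 19, 34, None, None, None, 27, None, None, None, 29]
Inorder (L, root, R): [19, 27, 29, 30, 34, 37, 48]
Preorder (root, L, R): [37, 30, 19, 27, 29, 34, 48]
Postorder (L, R, root): [29, 27, 19, 34, 30, 48, 37]


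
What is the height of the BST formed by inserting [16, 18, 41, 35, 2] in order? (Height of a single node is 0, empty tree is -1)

Insertion order: [16, 18, 41, 35, 2]
Tree (level-order array): [16, 2, 18, None, None, None, 41, 35]
Compute height bottom-up (empty subtree = -1):
  height(2) = 1 + max(-1, -1) = 0
  height(35) = 1 + max(-1, -1) = 0
  height(41) = 1 + max(0, -1) = 1
  height(18) = 1 + max(-1, 1) = 2
  height(16) = 1 + max(0, 2) = 3
Height = 3


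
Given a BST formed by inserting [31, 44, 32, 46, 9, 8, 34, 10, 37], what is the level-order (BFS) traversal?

Tree insertion order: [31, 44, 32, 46, 9, 8, 34, 10, 37]
Tree (level-order array): [31, 9, 44, 8, 10, 32, 46, None, None, None, None, None, 34, None, None, None, 37]
BFS from the root, enqueuing left then right child of each popped node:
  queue [31] -> pop 31, enqueue [9, 44], visited so far: [31]
  queue [9, 44] -> pop 9, enqueue [8, 10], visited so far: [31, 9]
  queue [44, 8, 10] -> pop 44, enqueue [32, 46], visited so far: [31, 9, 44]
  queue [8, 10, 32, 46] -> pop 8, enqueue [none], visited so far: [31, 9, 44, 8]
  queue [10, 32, 46] -> pop 10, enqueue [none], visited so far: [31, 9, 44, 8, 10]
  queue [32, 46] -> pop 32, enqueue [34], visited so far: [31, 9, 44, 8, 10, 32]
  queue [46, 34] -> pop 46, enqueue [none], visited so far: [31, 9, 44, 8, 10, 32, 46]
  queue [34] -> pop 34, enqueue [37], visited so far: [31, 9, 44, 8, 10, 32, 46, 34]
  queue [37] -> pop 37, enqueue [none], visited so far: [31, 9, 44, 8, 10, 32, 46, 34, 37]
Result: [31, 9, 44, 8, 10, 32, 46, 34, 37]


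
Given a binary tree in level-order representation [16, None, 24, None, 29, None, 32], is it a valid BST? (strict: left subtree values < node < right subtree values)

Level-order array: [16, None, 24, None, 29, None, 32]
Validate using subtree bounds (lo, hi): at each node, require lo < value < hi,
then recurse left with hi=value and right with lo=value.
Preorder trace (stopping at first violation):
  at node 16 with bounds (-inf, +inf): OK
  at node 24 with bounds (16, +inf): OK
  at node 29 with bounds (24, +inf): OK
  at node 32 with bounds (29, +inf): OK
No violation found at any node.
Result: Valid BST


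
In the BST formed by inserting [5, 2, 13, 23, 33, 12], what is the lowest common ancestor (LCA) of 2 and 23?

Tree insertion order: [5, 2, 13, 23, 33, 12]
Tree (level-order array): [5, 2, 13, None, None, 12, 23, None, None, None, 33]
In a BST, the LCA of p=2, q=23 is the first node v on the
root-to-leaf path with p <= v <= q (go left if both < v, right if both > v).
Walk from root:
  at 5: 2 <= 5 <= 23, this is the LCA
LCA = 5


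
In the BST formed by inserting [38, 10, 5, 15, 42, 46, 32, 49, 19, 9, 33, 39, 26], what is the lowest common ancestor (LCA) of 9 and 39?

Tree insertion order: [38, 10, 5, 15, 42, 46, 32, 49, 19, 9, 33, 39, 26]
Tree (level-order array): [38, 10, 42, 5, 15, 39, 46, None, 9, None, 32, None, None, None, 49, None, None, 19, 33, None, None, None, 26]
In a BST, the LCA of p=9, q=39 is the first node v on the
root-to-leaf path with p <= v <= q (go left if both < v, right if both > v).
Walk from root:
  at 38: 9 <= 38 <= 39, this is the LCA
LCA = 38


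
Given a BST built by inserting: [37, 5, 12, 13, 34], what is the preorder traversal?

Tree insertion order: [37, 5, 12, 13, 34]
Tree (level-order array): [37, 5, None, None, 12, None, 13, None, 34]
Preorder traversal: [37, 5, 12, 13, 34]


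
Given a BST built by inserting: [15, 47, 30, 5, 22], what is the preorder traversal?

Tree insertion order: [15, 47, 30, 5, 22]
Tree (level-order array): [15, 5, 47, None, None, 30, None, 22]
Preorder traversal: [15, 5, 47, 30, 22]


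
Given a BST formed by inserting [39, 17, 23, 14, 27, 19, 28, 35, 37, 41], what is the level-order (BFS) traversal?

Tree insertion order: [39, 17, 23, 14, 27, 19, 28, 35, 37, 41]
Tree (level-order array): [39, 17, 41, 14, 23, None, None, None, None, 19, 27, None, None, None, 28, None, 35, None, 37]
BFS from the root, enqueuing left then right child of each popped node:
  queue [39] -> pop 39, enqueue [17, 41], visited so far: [39]
  queue [17, 41] -> pop 17, enqueue [14, 23], visited so far: [39, 17]
  queue [41, 14, 23] -> pop 41, enqueue [none], visited so far: [39, 17, 41]
  queue [14, 23] -> pop 14, enqueue [none], visited so far: [39, 17, 41, 14]
  queue [23] -> pop 23, enqueue [19, 27], visited so far: [39, 17, 41, 14, 23]
  queue [19, 27] -> pop 19, enqueue [none], visited so far: [39, 17, 41, 14, 23, 19]
  queue [27] -> pop 27, enqueue [28], visited so far: [39, 17, 41, 14, 23, 19, 27]
  queue [28] -> pop 28, enqueue [35], visited so far: [39, 17, 41, 14, 23, 19, 27, 28]
  queue [35] -> pop 35, enqueue [37], visited so far: [39, 17, 41, 14, 23, 19, 27, 28, 35]
  queue [37] -> pop 37, enqueue [none], visited so far: [39, 17, 41, 14, 23, 19, 27, 28, 35, 37]
Result: [39, 17, 41, 14, 23, 19, 27, 28, 35, 37]


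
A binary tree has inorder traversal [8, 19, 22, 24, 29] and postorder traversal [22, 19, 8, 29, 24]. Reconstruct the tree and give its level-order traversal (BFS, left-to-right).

Inorder:   [8, 19, 22, 24, 29]
Postorder: [22, 19, 8, 29, 24]
Algorithm: postorder visits root last, so walk postorder right-to-left;
each value is the root of the current inorder slice — split it at that
value, recurse on the right subtree first, then the left.
Recursive splits:
  root=24; inorder splits into left=[8, 19, 22], right=[29]
  root=29; inorder splits into left=[], right=[]
  root=8; inorder splits into left=[], right=[19, 22]
  root=19; inorder splits into left=[], right=[22]
  root=22; inorder splits into left=[], right=[]
Reconstructed level-order: [24, 8, 29, 19, 22]


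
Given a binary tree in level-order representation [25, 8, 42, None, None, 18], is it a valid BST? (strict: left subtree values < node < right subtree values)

Level-order array: [25, 8, 42, None, None, 18]
Validate using subtree bounds (lo, hi): at each node, require lo < value < hi,
then recurse left with hi=value and right with lo=value.
Preorder trace (stopping at first violation):
  at node 25 with bounds (-inf, +inf): OK
  at node 8 with bounds (-inf, 25): OK
  at node 42 with bounds (25, +inf): OK
  at node 18 with bounds (25, 42): VIOLATION
Node 18 violates its bound: not (25 < 18 < 42).
Result: Not a valid BST


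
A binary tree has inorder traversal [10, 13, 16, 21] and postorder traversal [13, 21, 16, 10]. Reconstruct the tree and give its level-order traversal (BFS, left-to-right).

Inorder:   [10, 13, 16, 21]
Postorder: [13, 21, 16, 10]
Algorithm: postorder visits root last, so walk postorder right-to-left;
each value is the root of the current inorder slice — split it at that
value, recurse on the right subtree first, then the left.
Recursive splits:
  root=10; inorder splits into left=[], right=[13, 16, 21]
  root=16; inorder splits into left=[13], right=[21]
  root=21; inorder splits into left=[], right=[]
  root=13; inorder splits into left=[], right=[]
Reconstructed level-order: [10, 16, 13, 21]


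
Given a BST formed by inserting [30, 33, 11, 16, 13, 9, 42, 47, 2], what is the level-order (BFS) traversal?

Tree insertion order: [30, 33, 11, 16, 13, 9, 42, 47, 2]
Tree (level-order array): [30, 11, 33, 9, 16, None, 42, 2, None, 13, None, None, 47]
BFS from the root, enqueuing left then right child of each popped node:
  queue [30] -> pop 30, enqueue [11, 33], visited so far: [30]
  queue [11, 33] -> pop 11, enqueue [9, 16], visited so far: [30, 11]
  queue [33, 9, 16] -> pop 33, enqueue [42], visited so far: [30, 11, 33]
  queue [9, 16, 42] -> pop 9, enqueue [2], visited so far: [30, 11, 33, 9]
  queue [16, 42, 2] -> pop 16, enqueue [13], visited so far: [30, 11, 33, 9, 16]
  queue [42, 2, 13] -> pop 42, enqueue [47], visited so far: [30, 11, 33, 9, 16, 42]
  queue [2, 13, 47] -> pop 2, enqueue [none], visited so far: [30, 11, 33, 9, 16, 42, 2]
  queue [13, 47] -> pop 13, enqueue [none], visited so far: [30, 11, 33, 9, 16, 42, 2, 13]
  queue [47] -> pop 47, enqueue [none], visited so far: [30, 11, 33, 9, 16, 42, 2, 13, 47]
Result: [30, 11, 33, 9, 16, 42, 2, 13, 47]


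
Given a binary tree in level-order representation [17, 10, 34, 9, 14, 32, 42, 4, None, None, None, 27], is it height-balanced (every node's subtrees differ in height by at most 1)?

Tree (level-order array): [17, 10, 34, 9, 14, 32, 42, 4, None, None, None, 27]
Definition: a tree is height-balanced if, at every node, |h(left) - h(right)| <= 1 (empty subtree has height -1).
Bottom-up per-node check:
  node 4: h_left=-1, h_right=-1, diff=0 [OK], height=0
  node 9: h_left=0, h_right=-1, diff=1 [OK], height=1
  node 14: h_left=-1, h_right=-1, diff=0 [OK], height=0
  node 10: h_left=1, h_right=0, diff=1 [OK], height=2
  node 27: h_left=-1, h_right=-1, diff=0 [OK], height=0
  node 32: h_left=0, h_right=-1, diff=1 [OK], height=1
  node 42: h_left=-1, h_right=-1, diff=0 [OK], height=0
  node 34: h_left=1, h_right=0, diff=1 [OK], height=2
  node 17: h_left=2, h_right=2, diff=0 [OK], height=3
All nodes satisfy the balance condition.
Result: Balanced


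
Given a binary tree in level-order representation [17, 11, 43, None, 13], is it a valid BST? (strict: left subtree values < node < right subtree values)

Level-order array: [17, 11, 43, None, 13]
Validate using subtree bounds (lo, hi): at each node, require lo < value < hi,
then recurse left with hi=value and right with lo=value.
Preorder trace (stopping at first violation):
  at node 17 with bounds (-inf, +inf): OK
  at node 11 with bounds (-inf, 17): OK
  at node 13 with bounds (11, 17): OK
  at node 43 with bounds (17, +inf): OK
No violation found at any node.
Result: Valid BST


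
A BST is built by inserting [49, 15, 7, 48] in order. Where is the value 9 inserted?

Starting tree (level order): [49, 15, None, 7, 48]
Insertion path: 49 -> 15 -> 7
Result: insert 9 as right child of 7
Final tree (level order): [49, 15, None, 7, 48, None, 9]


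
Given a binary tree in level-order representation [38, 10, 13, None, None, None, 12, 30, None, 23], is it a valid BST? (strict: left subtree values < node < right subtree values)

Level-order array: [38, 10, 13, None, None, None, 12, 30, None, 23]
Validate using subtree bounds (lo, hi): at each node, require lo < value < hi,
then recurse left with hi=value and right with lo=value.
Preorder trace (stopping at first violation):
  at node 38 with bounds (-inf, +inf): OK
  at node 10 with bounds (-inf, 38): OK
  at node 13 with bounds (38, +inf): VIOLATION
Node 13 violates its bound: not (38 < 13 < +inf).
Result: Not a valid BST


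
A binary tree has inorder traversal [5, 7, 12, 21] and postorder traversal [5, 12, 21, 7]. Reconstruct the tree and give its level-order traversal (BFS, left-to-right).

Inorder:   [5, 7, 12, 21]
Postorder: [5, 12, 21, 7]
Algorithm: postorder visits root last, so walk postorder right-to-left;
each value is the root of the current inorder slice — split it at that
value, recurse on the right subtree first, then the left.
Recursive splits:
  root=7; inorder splits into left=[5], right=[12, 21]
  root=21; inorder splits into left=[12], right=[]
  root=12; inorder splits into left=[], right=[]
  root=5; inorder splits into left=[], right=[]
Reconstructed level-order: [7, 5, 21, 12]


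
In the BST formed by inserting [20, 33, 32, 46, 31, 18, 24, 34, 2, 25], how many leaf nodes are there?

Tree built from: [20, 33, 32, 46, 31, 18, 24, 34, 2, 25]
Tree (level-order array): [20, 18, 33, 2, None, 32, 46, None, None, 31, None, 34, None, 24, None, None, None, None, 25]
Rule: A leaf has 0 children.
Per-node child counts:
  node 20: 2 child(ren)
  node 18: 1 child(ren)
  node 2: 0 child(ren)
  node 33: 2 child(ren)
  node 32: 1 child(ren)
  node 31: 1 child(ren)
  node 24: 1 child(ren)
  node 25: 0 child(ren)
  node 46: 1 child(ren)
  node 34: 0 child(ren)
Matching nodes: [2, 25, 34]
Count of leaf nodes: 3


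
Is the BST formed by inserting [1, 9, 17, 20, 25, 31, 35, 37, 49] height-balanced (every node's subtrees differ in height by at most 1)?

Tree (level-order array): [1, None, 9, None, 17, None, 20, None, 25, None, 31, None, 35, None, 37, None, 49]
Definition: a tree is height-balanced if, at every node, |h(left) - h(right)| <= 1 (empty subtree has height -1).
Bottom-up per-node check:
  node 49: h_left=-1, h_right=-1, diff=0 [OK], height=0
  node 37: h_left=-1, h_right=0, diff=1 [OK], height=1
  node 35: h_left=-1, h_right=1, diff=2 [FAIL (|-1-1|=2 > 1)], height=2
  node 31: h_left=-1, h_right=2, diff=3 [FAIL (|-1-2|=3 > 1)], height=3
  node 25: h_left=-1, h_right=3, diff=4 [FAIL (|-1-3|=4 > 1)], height=4
  node 20: h_left=-1, h_right=4, diff=5 [FAIL (|-1-4|=5 > 1)], height=5
  node 17: h_left=-1, h_right=5, diff=6 [FAIL (|-1-5|=6 > 1)], height=6
  node 9: h_left=-1, h_right=6, diff=7 [FAIL (|-1-6|=7 > 1)], height=7
  node 1: h_left=-1, h_right=7, diff=8 [FAIL (|-1-7|=8 > 1)], height=8
Node 35 violates the condition: |-1 - 1| = 2 > 1.
Result: Not balanced


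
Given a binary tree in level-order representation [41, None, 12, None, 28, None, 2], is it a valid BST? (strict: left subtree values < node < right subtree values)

Level-order array: [41, None, 12, None, 28, None, 2]
Validate using subtree bounds (lo, hi): at each node, require lo < value < hi,
then recurse left with hi=value and right with lo=value.
Preorder trace (stopping at first violation):
  at node 41 with bounds (-inf, +inf): OK
  at node 12 with bounds (41, +inf): VIOLATION
Node 12 violates its bound: not (41 < 12 < +inf).
Result: Not a valid BST


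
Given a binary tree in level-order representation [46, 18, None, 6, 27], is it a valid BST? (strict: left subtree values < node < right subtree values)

Level-order array: [46, 18, None, 6, 27]
Validate using subtree bounds (lo, hi): at each node, require lo < value < hi,
then recurse left with hi=value and right with lo=value.
Preorder trace (stopping at first violation):
  at node 46 with bounds (-inf, +inf): OK
  at node 18 with bounds (-inf, 46): OK
  at node 6 with bounds (-inf, 18): OK
  at node 27 with bounds (18, 46): OK
No violation found at any node.
Result: Valid BST


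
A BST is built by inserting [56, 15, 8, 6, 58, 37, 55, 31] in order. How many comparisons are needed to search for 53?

Search path for 53: 56 -> 15 -> 37 -> 55
Found: False
Comparisons: 4


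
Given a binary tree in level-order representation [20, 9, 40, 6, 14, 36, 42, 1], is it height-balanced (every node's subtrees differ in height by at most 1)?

Tree (level-order array): [20, 9, 40, 6, 14, 36, 42, 1]
Definition: a tree is height-balanced if, at every node, |h(left) - h(right)| <= 1 (empty subtree has height -1).
Bottom-up per-node check:
  node 1: h_left=-1, h_right=-1, diff=0 [OK], height=0
  node 6: h_left=0, h_right=-1, diff=1 [OK], height=1
  node 14: h_left=-1, h_right=-1, diff=0 [OK], height=0
  node 9: h_left=1, h_right=0, diff=1 [OK], height=2
  node 36: h_left=-1, h_right=-1, diff=0 [OK], height=0
  node 42: h_left=-1, h_right=-1, diff=0 [OK], height=0
  node 40: h_left=0, h_right=0, diff=0 [OK], height=1
  node 20: h_left=2, h_right=1, diff=1 [OK], height=3
All nodes satisfy the balance condition.
Result: Balanced


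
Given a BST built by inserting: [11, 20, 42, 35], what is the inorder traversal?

Tree insertion order: [11, 20, 42, 35]
Tree (level-order array): [11, None, 20, None, 42, 35]
Inorder traversal: [11, 20, 35, 42]


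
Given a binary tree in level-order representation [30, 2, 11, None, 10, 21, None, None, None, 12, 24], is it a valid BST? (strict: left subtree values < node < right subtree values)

Level-order array: [30, 2, 11, None, 10, 21, None, None, None, 12, 24]
Validate using subtree bounds (lo, hi): at each node, require lo < value < hi,
then recurse left with hi=value and right with lo=value.
Preorder trace (stopping at first violation):
  at node 30 with bounds (-inf, +inf): OK
  at node 2 with bounds (-inf, 30): OK
  at node 10 with bounds (2, 30): OK
  at node 11 with bounds (30, +inf): VIOLATION
Node 11 violates its bound: not (30 < 11 < +inf).
Result: Not a valid BST


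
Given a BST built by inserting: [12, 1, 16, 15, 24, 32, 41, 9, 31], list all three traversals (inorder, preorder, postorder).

Tree insertion order: [12, 1, 16, 15, 24, 32, 41, 9, 31]
Tree (level-order array): [12, 1, 16, None, 9, 15, 24, None, None, None, None, None, 32, 31, 41]
Inorder (L, root, R): [1, 9, 12, 15, 16, 24, 31, 32, 41]
Preorder (root, L, R): [12, 1, 9, 16, 15, 24, 32, 31, 41]
Postorder (L, R, root): [9, 1, 15, 31, 41, 32, 24, 16, 12]


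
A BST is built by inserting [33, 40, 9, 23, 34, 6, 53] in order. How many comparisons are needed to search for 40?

Search path for 40: 33 -> 40
Found: True
Comparisons: 2


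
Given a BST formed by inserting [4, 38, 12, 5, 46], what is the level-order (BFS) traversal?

Tree insertion order: [4, 38, 12, 5, 46]
Tree (level-order array): [4, None, 38, 12, 46, 5]
BFS from the root, enqueuing left then right child of each popped node:
  queue [4] -> pop 4, enqueue [38], visited so far: [4]
  queue [38] -> pop 38, enqueue [12, 46], visited so far: [4, 38]
  queue [12, 46] -> pop 12, enqueue [5], visited so far: [4, 38, 12]
  queue [46, 5] -> pop 46, enqueue [none], visited so far: [4, 38, 12, 46]
  queue [5] -> pop 5, enqueue [none], visited so far: [4, 38, 12, 46, 5]
Result: [4, 38, 12, 46, 5]


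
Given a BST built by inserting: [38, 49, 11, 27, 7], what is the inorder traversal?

Tree insertion order: [38, 49, 11, 27, 7]
Tree (level-order array): [38, 11, 49, 7, 27]
Inorder traversal: [7, 11, 27, 38, 49]


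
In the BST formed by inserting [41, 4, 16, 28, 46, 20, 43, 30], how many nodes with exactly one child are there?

Tree built from: [41, 4, 16, 28, 46, 20, 43, 30]
Tree (level-order array): [41, 4, 46, None, 16, 43, None, None, 28, None, None, 20, 30]
Rule: These are nodes with exactly 1 non-null child.
Per-node child counts:
  node 41: 2 child(ren)
  node 4: 1 child(ren)
  node 16: 1 child(ren)
  node 28: 2 child(ren)
  node 20: 0 child(ren)
  node 30: 0 child(ren)
  node 46: 1 child(ren)
  node 43: 0 child(ren)
Matching nodes: [4, 16, 46]
Count of nodes with exactly one child: 3


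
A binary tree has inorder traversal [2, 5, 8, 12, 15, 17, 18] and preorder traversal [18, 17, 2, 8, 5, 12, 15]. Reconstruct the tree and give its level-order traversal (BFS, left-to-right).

Inorder:  [2, 5, 8, 12, 15, 17, 18]
Preorder: [18, 17, 2, 8, 5, 12, 15]
Algorithm: preorder visits root first, so consume preorder in order;
for each root, split the current inorder slice at that value into
left-subtree inorder and right-subtree inorder, then recurse.
Recursive splits:
  root=18; inorder splits into left=[2, 5, 8, 12, 15, 17], right=[]
  root=17; inorder splits into left=[2, 5, 8, 12, 15], right=[]
  root=2; inorder splits into left=[], right=[5, 8, 12, 15]
  root=8; inorder splits into left=[5], right=[12, 15]
  root=5; inorder splits into left=[], right=[]
  root=12; inorder splits into left=[], right=[15]
  root=15; inorder splits into left=[], right=[]
Reconstructed level-order: [18, 17, 2, 8, 5, 12, 15]


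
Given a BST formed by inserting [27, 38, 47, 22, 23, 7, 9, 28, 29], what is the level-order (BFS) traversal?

Tree insertion order: [27, 38, 47, 22, 23, 7, 9, 28, 29]
Tree (level-order array): [27, 22, 38, 7, 23, 28, 47, None, 9, None, None, None, 29]
BFS from the root, enqueuing left then right child of each popped node:
  queue [27] -> pop 27, enqueue [22, 38], visited so far: [27]
  queue [22, 38] -> pop 22, enqueue [7, 23], visited so far: [27, 22]
  queue [38, 7, 23] -> pop 38, enqueue [28, 47], visited so far: [27, 22, 38]
  queue [7, 23, 28, 47] -> pop 7, enqueue [9], visited so far: [27, 22, 38, 7]
  queue [23, 28, 47, 9] -> pop 23, enqueue [none], visited so far: [27, 22, 38, 7, 23]
  queue [28, 47, 9] -> pop 28, enqueue [29], visited so far: [27, 22, 38, 7, 23, 28]
  queue [47, 9, 29] -> pop 47, enqueue [none], visited so far: [27, 22, 38, 7, 23, 28, 47]
  queue [9, 29] -> pop 9, enqueue [none], visited so far: [27, 22, 38, 7, 23, 28, 47, 9]
  queue [29] -> pop 29, enqueue [none], visited so far: [27, 22, 38, 7, 23, 28, 47, 9, 29]
Result: [27, 22, 38, 7, 23, 28, 47, 9, 29]


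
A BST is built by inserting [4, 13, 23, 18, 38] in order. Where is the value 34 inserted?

Starting tree (level order): [4, None, 13, None, 23, 18, 38]
Insertion path: 4 -> 13 -> 23 -> 38
Result: insert 34 as left child of 38
Final tree (level order): [4, None, 13, None, 23, 18, 38, None, None, 34]


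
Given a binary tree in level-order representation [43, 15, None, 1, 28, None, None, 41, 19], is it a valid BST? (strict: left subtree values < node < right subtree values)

Level-order array: [43, 15, None, 1, 28, None, None, 41, 19]
Validate using subtree bounds (lo, hi): at each node, require lo < value < hi,
then recurse left with hi=value and right with lo=value.
Preorder trace (stopping at first violation):
  at node 43 with bounds (-inf, +inf): OK
  at node 15 with bounds (-inf, 43): OK
  at node 1 with bounds (-inf, 15): OK
  at node 28 with bounds (15, 43): OK
  at node 41 with bounds (15, 28): VIOLATION
Node 41 violates its bound: not (15 < 41 < 28).
Result: Not a valid BST


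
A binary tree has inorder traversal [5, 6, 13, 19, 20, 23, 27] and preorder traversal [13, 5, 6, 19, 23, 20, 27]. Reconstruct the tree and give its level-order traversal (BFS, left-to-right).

Inorder:  [5, 6, 13, 19, 20, 23, 27]
Preorder: [13, 5, 6, 19, 23, 20, 27]
Algorithm: preorder visits root first, so consume preorder in order;
for each root, split the current inorder slice at that value into
left-subtree inorder and right-subtree inorder, then recurse.
Recursive splits:
  root=13; inorder splits into left=[5, 6], right=[19, 20, 23, 27]
  root=5; inorder splits into left=[], right=[6]
  root=6; inorder splits into left=[], right=[]
  root=19; inorder splits into left=[], right=[20, 23, 27]
  root=23; inorder splits into left=[20], right=[27]
  root=20; inorder splits into left=[], right=[]
  root=27; inorder splits into left=[], right=[]
Reconstructed level-order: [13, 5, 19, 6, 23, 20, 27]


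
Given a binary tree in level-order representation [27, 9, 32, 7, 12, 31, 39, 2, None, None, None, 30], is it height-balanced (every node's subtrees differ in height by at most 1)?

Tree (level-order array): [27, 9, 32, 7, 12, 31, 39, 2, None, None, None, 30]
Definition: a tree is height-balanced if, at every node, |h(left) - h(right)| <= 1 (empty subtree has height -1).
Bottom-up per-node check:
  node 2: h_left=-1, h_right=-1, diff=0 [OK], height=0
  node 7: h_left=0, h_right=-1, diff=1 [OK], height=1
  node 12: h_left=-1, h_right=-1, diff=0 [OK], height=0
  node 9: h_left=1, h_right=0, diff=1 [OK], height=2
  node 30: h_left=-1, h_right=-1, diff=0 [OK], height=0
  node 31: h_left=0, h_right=-1, diff=1 [OK], height=1
  node 39: h_left=-1, h_right=-1, diff=0 [OK], height=0
  node 32: h_left=1, h_right=0, diff=1 [OK], height=2
  node 27: h_left=2, h_right=2, diff=0 [OK], height=3
All nodes satisfy the balance condition.
Result: Balanced


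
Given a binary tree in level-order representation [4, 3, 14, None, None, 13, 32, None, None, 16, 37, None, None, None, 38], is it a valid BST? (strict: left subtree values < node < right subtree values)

Level-order array: [4, 3, 14, None, None, 13, 32, None, None, 16, 37, None, None, None, 38]
Validate using subtree bounds (lo, hi): at each node, require lo < value < hi,
then recurse left with hi=value and right with lo=value.
Preorder trace (stopping at first violation):
  at node 4 with bounds (-inf, +inf): OK
  at node 3 with bounds (-inf, 4): OK
  at node 14 with bounds (4, +inf): OK
  at node 13 with bounds (4, 14): OK
  at node 32 with bounds (14, +inf): OK
  at node 16 with bounds (14, 32): OK
  at node 37 with bounds (32, +inf): OK
  at node 38 with bounds (37, +inf): OK
No violation found at any node.
Result: Valid BST


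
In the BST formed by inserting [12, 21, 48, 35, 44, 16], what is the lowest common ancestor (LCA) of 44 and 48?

Tree insertion order: [12, 21, 48, 35, 44, 16]
Tree (level-order array): [12, None, 21, 16, 48, None, None, 35, None, None, 44]
In a BST, the LCA of p=44, q=48 is the first node v on the
root-to-leaf path with p <= v <= q (go left if both < v, right if both > v).
Walk from root:
  at 12: both 44 and 48 > 12, go right
  at 21: both 44 and 48 > 21, go right
  at 48: 44 <= 48 <= 48, this is the LCA
LCA = 48


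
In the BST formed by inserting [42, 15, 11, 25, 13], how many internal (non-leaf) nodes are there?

Tree built from: [42, 15, 11, 25, 13]
Tree (level-order array): [42, 15, None, 11, 25, None, 13]
Rule: An internal node has at least one child.
Per-node child counts:
  node 42: 1 child(ren)
  node 15: 2 child(ren)
  node 11: 1 child(ren)
  node 13: 0 child(ren)
  node 25: 0 child(ren)
Matching nodes: [42, 15, 11]
Count of internal (non-leaf) nodes: 3


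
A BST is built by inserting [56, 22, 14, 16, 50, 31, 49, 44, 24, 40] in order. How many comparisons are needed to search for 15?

Search path for 15: 56 -> 22 -> 14 -> 16
Found: False
Comparisons: 4


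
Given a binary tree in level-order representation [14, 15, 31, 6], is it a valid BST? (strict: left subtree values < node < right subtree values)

Level-order array: [14, 15, 31, 6]
Validate using subtree bounds (lo, hi): at each node, require lo < value < hi,
then recurse left with hi=value and right with lo=value.
Preorder trace (stopping at first violation):
  at node 14 with bounds (-inf, +inf): OK
  at node 15 with bounds (-inf, 14): VIOLATION
Node 15 violates its bound: not (-inf < 15 < 14).
Result: Not a valid BST


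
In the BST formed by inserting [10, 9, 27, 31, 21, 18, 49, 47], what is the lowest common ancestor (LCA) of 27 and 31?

Tree insertion order: [10, 9, 27, 31, 21, 18, 49, 47]
Tree (level-order array): [10, 9, 27, None, None, 21, 31, 18, None, None, 49, None, None, 47]
In a BST, the LCA of p=27, q=31 is the first node v on the
root-to-leaf path with p <= v <= q (go left if both < v, right if both > v).
Walk from root:
  at 10: both 27 and 31 > 10, go right
  at 27: 27 <= 27 <= 31, this is the LCA
LCA = 27


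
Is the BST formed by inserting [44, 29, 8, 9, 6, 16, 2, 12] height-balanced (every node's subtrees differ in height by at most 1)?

Tree (level-order array): [44, 29, None, 8, None, 6, 9, 2, None, None, 16, None, None, 12]
Definition: a tree is height-balanced if, at every node, |h(left) - h(right)| <= 1 (empty subtree has height -1).
Bottom-up per-node check:
  node 2: h_left=-1, h_right=-1, diff=0 [OK], height=0
  node 6: h_left=0, h_right=-1, diff=1 [OK], height=1
  node 12: h_left=-1, h_right=-1, diff=0 [OK], height=0
  node 16: h_left=0, h_right=-1, diff=1 [OK], height=1
  node 9: h_left=-1, h_right=1, diff=2 [FAIL (|-1-1|=2 > 1)], height=2
  node 8: h_left=1, h_right=2, diff=1 [OK], height=3
  node 29: h_left=3, h_right=-1, diff=4 [FAIL (|3--1|=4 > 1)], height=4
  node 44: h_left=4, h_right=-1, diff=5 [FAIL (|4--1|=5 > 1)], height=5
Node 9 violates the condition: |-1 - 1| = 2 > 1.
Result: Not balanced


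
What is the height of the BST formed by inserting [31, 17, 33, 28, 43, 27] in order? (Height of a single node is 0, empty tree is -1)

Insertion order: [31, 17, 33, 28, 43, 27]
Tree (level-order array): [31, 17, 33, None, 28, None, 43, 27]
Compute height bottom-up (empty subtree = -1):
  height(27) = 1 + max(-1, -1) = 0
  height(28) = 1 + max(0, -1) = 1
  height(17) = 1 + max(-1, 1) = 2
  height(43) = 1 + max(-1, -1) = 0
  height(33) = 1 + max(-1, 0) = 1
  height(31) = 1 + max(2, 1) = 3
Height = 3


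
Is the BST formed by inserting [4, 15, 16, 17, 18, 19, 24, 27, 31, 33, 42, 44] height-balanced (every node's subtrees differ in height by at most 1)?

Tree (level-order array): [4, None, 15, None, 16, None, 17, None, 18, None, 19, None, 24, None, 27, None, 31, None, 33, None, 42, None, 44]
Definition: a tree is height-balanced if, at every node, |h(left) - h(right)| <= 1 (empty subtree has height -1).
Bottom-up per-node check:
  node 44: h_left=-1, h_right=-1, diff=0 [OK], height=0
  node 42: h_left=-1, h_right=0, diff=1 [OK], height=1
  node 33: h_left=-1, h_right=1, diff=2 [FAIL (|-1-1|=2 > 1)], height=2
  node 31: h_left=-1, h_right=2, diff=3 [FAIL (|-1-2|=3 > 1)], height=3
  node 27: h_left=-1, h_right=3, diff=4 [FAIL (|-1-3|=4 > 1)], height=4
  node 24: h_left=-1, h_right=4, diff=5 [FAIL (|-1-4|=5 > 1)], height=5
  node 19: h_left=-1, h_right=5, diff=6 [FAIL (|-1-5|=6 > 1)], height=6
  node 18: h_left=-1, h_right=6, diff=7 [FAIL (|-1-6|=7 > 1)], height=7
  node 17: h_left=-1, h_right=7, diff=8 [FAIL (|-1-7|=8 > 1)], height=8
  node 16: h_left=-1, h_right=8, diff=9 [FAIL (|-1-8|=9 > 1)], height=9
  node 15: h_left=-1, h_right=9, diff=10 [FAIL (|-1-9|=10 > 1)], height=10
  node 4: h_left=-1, h_right=10, diff=11 [FAIL (|-1-10|=11 > 1)], height=11
Node 33 violates the condition: |-1 - 1| = 2 > 1.
Result: Not balanced


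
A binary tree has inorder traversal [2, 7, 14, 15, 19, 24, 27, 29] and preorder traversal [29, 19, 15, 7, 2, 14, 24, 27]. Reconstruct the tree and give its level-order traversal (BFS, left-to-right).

Inorder:  [2, 7, 14, 15, 19, 24, 27, 29]
Preorder: [29, 19, 15, 7, 2, 14, 24, 27]
Algorithm: preorder visits root first, so consume preorder in order;
for each root, split the current inorder slice at that value into
left-subtree inorder and right-subtree inorder, then recurse.
Recursive splits:
  root=29; inorder splits into left=[2, 7, 14, 15, 19, 24, 27], right=[]
  root=19; inorder splits into left=[2, 7, 14, 15], right=[24, 27]
  root=15; inorder splits into left=[2, 7, 14], right=[]
  root=7; inorder splits into left=[2], right=[14]
  root=2; inorder splits into left=[], right=[]
  root=14; inorder splits into left=[], right=[]
  root=24; inorder splits into left=[], right=[27]
  root=27; inorder splits into left=[], right=[]
Reconstructed level-order: [29, 19, 15, 24, 7, 27, 2, 14]


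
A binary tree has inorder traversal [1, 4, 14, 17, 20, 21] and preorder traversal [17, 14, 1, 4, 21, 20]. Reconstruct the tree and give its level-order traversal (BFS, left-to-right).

Inorder:  [1, 4, 14, 17, 20, 21]
Preorder: [17, 14, 1, 4, 21, 20]
Algorithm: preorder visits root first, so consume preorder in order;
for each root, split the current inorder slice at that value into
left-subtree inorder and right-subtree inorder, then recurse.
Recursive splits:
  root=17; inorder splits into left=[1, 4, 14], right=[20, 21]
  root=14; inorder splits into left=[1, 4], right=[]
  root=1; inorder splits into left=[], right=[4]
  root=4; inorder splits into left=[], right=[]
  root=21; inorder splits into left=[20], right=[]
  root=20; inorder splits into left=[], right=[]
Reconstructed level-order: [17, 14, 21, 1, 20, 4]


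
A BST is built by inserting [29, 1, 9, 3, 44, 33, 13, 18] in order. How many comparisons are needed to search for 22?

Search path for 22: 29 -> 1 -> 9 -> 13 -> 18
Found: False
Comparisons: 5


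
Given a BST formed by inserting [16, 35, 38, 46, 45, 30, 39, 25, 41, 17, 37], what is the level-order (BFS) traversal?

Tree insertion order: [16, 35, 38, 46, 45, 30, 39, 25, 41, 17, 37]
Tree (level-order array): [16, None, 35, 30, 38, 25, None, 37, 46, 17, None, None, None, 45, None, None, None, 39, None, None, 41]
BFS from the root, enqueuing left then right child of each popped node:
  queue [16] -> pop 16, enqueue [35], visited so far: [16]
  queue [35] -> pop 35, enqueue [30, 38], visited so far: [16, 35]
  queue [30, 38] -> pop 30, enqueue [25], visited so far: [16, 35, 30]
  queue [38, 25] -> pop 38, enqueue [37, 46], visited so far: [16, 35, 30, 38]
  queue [25, 37, 46] -> pop 25, enqueue [17], visited so far: [16, 35, 30, 38, 25]
  queue [37, 46, 17] -> pop 37, enqueue [none], visited so far: [16, 35, 30, 38, 25, 37]
  queue [46, 17] -> pop 46, enqueue [45], visited so far: [16, 35, 30, 38, 25, 37, 46]
  queue [17, 45] -> pop 17, enqueue [none], visited so far: [16, 35, 30, 38, 25, 37, 46, 17]
  queue [45] -> pop 45, enqueue [39], visited so far: [16, 35, 30, 38, 25, 37, 46, 17, 45]
  queue [39] -> pop 39, enqueue [41], visited so far: [16, 35, 30, 38, 25, 37, 46, 17, 45, 39]
  queue [41] -> pop 41, enqueue [none], visited so far: [16, 35, 30, 38, 25, 37, 46, 17, 45, 39, 41]
Result: [16, 35, 30, 38, 25, 37, 46, 17, 45, 39, 41]


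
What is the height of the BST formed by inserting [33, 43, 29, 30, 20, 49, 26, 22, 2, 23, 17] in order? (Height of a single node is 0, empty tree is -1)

Insertion order: [33, 43, 29, 30, 20, 49, 26, 22, 2, 23, 17]
Tree (level-order array): [33, 29, 43, 20, 30, None, 49, 2, 26, None, None, None, None, None, 17, 22, None, None, None, None, 23]
Compute height bottom-up (empty subtree = -1):
  height(17) = 1 + max(-1, -1) = 0
  height(2) = 1 + max(-1, 0) = 1
  height(23) = 1 + max(-1, -1) = 0
  height(22) = 1 + max(-1, 0) = 1
  height(26) = 1 + max(1, -1) = 2
  height(20) = 1 + max(1, 2) = 3
  height(30) = 1 + max(-1, -1) = 0
  height(29) = 1 + max(3, 0) = 4
  height(49) = 1 + max(-1, -1) = 0
  height(43) = 1 + max(-1, 0) = 1
  height(33) = 1 + max(4, 1) = 5
Height = 5


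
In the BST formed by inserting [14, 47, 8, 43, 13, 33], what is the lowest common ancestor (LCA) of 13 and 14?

Tree insertion order: [14, 47, 8, 43, 13, 33]
Tree (level-order array): [14, 8, 47, None, 13, 43, None, None, None, 33]
In a BST, the LCA of p=13, q=14 is the first node v on the
root-to-leaf path with p <= v <= q (go left if both < v, right if both > v).
Walk from root:
  at 14: 13 <= 14 <= 14, this is the LCA
LCA = 14


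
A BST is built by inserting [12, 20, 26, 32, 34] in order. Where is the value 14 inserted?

Starting tree (level order): [12, None, 20, None, 26, None, 32, None, 34]
Insertion path: 12 -> 20
Result: insert 14 as left child of 20
Final tree (level order): [12, None, 20, 14, 26, None, None, None, 32, None, 34]


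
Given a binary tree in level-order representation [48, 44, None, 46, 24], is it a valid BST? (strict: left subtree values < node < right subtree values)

Level-order array: [48, 44, None, 46, 24]
Validate using subtree bounds (lo, hi): at each node, require lo < value < hi,
then recurse left with hi=value and right with lo=value.
Preorder trace (stopping at first violation):
  at node 48 with bounds (-inf, +inf): OK
  at node 44 with bounds (-inf, 48): OK
  at node 46 with bounds (-inf, 44): VIOLATION
Node 46 violates its bound: not (-inf < 46 < 44).
Result: Not a valid BST


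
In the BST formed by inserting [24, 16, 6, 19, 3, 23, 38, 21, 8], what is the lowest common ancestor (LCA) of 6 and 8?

Tree insertion order: [24, 16, 6, 19, 3, 23, 38, 21, 8]
Tree (level-order array): [24, 16, 38, 6, 19, None, None, 3, 8, None, 23, None, None, None, None, 21]
In a BST, the LCA of p=6, q=8 is the first node v on the
root-to-leaf path with p <= v <= q (go left if both < v, right if both > v).
Walk from root:
  at 24: both 6 and 8 < 24, go left
  at 16: both 6 and 8 < 16, go left
  at 6: 6 <= 6 <= 8, this is the LCA
LCA = 6


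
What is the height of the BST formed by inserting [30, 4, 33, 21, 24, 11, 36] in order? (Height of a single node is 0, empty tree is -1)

Insertion order: [30, 4, 33, 21, 24, 11, 36]
Tree (level-order array): [30, 4, 33, None, 21, None, 36, 11, 24]
Compute height bottom-up (empty subtree = -1):
  height(11) = 1 + max(-1, -1) = 0
  height(24) = 1 + max(-1, -1) = 0
  height(21) = 1 + max(0, 0) = 1
  height(4) = 1 + max(-1, 1) = 2
  height(36) = 1 + max(-1, -1) = 0
  height(33) = 1 + max(-1, 0) = 1
  height(30) = 1 + max(2, 1) = 3
Height = 3


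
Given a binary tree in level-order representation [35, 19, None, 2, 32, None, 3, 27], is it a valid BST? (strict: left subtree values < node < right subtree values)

Level-order array: [35, 19, None, 2, 32, None, 3, 27]
Validate using subtree bounds (lo, hi): at each node, require lo < value < hi,
then recurse left with hi=value and right with lo=value.
Preorder trace (stopping at first violation):
  at node 35 with bounds (-inf, +inf): OK
  at node 19 with bounds (-inf, 35): OK
  at node 2 with bounds (-inf, 19): OK
  at node 3 with bounds (2, 19): OK
  at node 32 with bounds (19, 35): OK
  at node 27 with bounds (19, 32): OK
No violation found at any node.
Result: Valid BST


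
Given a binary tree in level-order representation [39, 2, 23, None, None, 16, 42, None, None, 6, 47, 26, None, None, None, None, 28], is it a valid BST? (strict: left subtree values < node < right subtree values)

Level-order array: [39, 2, 23, None, None, 16, 42, None, None, 6, 47, 26, None, None, None, None, 28]
Validate using subtree bounds (lo, hi): at each node, require lo < value < hi,
then recurse left with hi=value and right with lo=value.
Preorder trace (stopping at first violation):
  at node 39 with bounds (-inf, +inf): OK
  at node 2 with bounds (-inf, 39): OK
  at node 23 with bounds (39, +inf): VIOLATION
Node 23 violates its bound: not (39 < 23 < +inf).
Result: Not a valid BST


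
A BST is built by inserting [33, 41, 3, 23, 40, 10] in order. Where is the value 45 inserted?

Starting tree (level order): [33, 3, 41, None, 23, 40, None, 10]
Insertion path: 33 -> 41
Result: insert 45 as right child of 41
Final tree (level order): [33, 3, 41, None, 23, 40, 45, 10]


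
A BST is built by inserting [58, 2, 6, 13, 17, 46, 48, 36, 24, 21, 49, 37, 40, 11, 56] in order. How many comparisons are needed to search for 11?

Search path for 11: 58 -> 2 -> 6 -> 13 -> 11
Found: True
Comparisons: 5


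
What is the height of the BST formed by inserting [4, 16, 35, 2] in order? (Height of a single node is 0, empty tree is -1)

Insertion order: [4, 16, 35, 2]
Tree (level-order array): [4, 2, 16, None, None, None, 35]
Compute height bottom-up (empty subtree = -1):
  height(2) = 1 + max(-1, -1) = 0
  height(35) = 1 + max(-1, -1) = 0
  height(16) = 1 + max(-1, 0) = 1
  height(4) = 1 + max(0, 1) = 2
Height = 2


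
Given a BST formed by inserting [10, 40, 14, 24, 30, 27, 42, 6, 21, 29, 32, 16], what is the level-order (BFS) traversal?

Tree insertion order: [10, 40, 14, 24, 30, 27, 42, 6, 21, 29, 32, 16]
Tree (level-order array): [10, 6, 40, None, None, 14, 42, None, 24, None, None, 21, 30, 16, None, 27, 32, None, None, None, 29]
BFS from the root, enqueuing left then right child of each popped node:
  queue [10] -> pop 10, enqueue [6, 40], visited so far: [10]
  queue [6, 40] -> pop 6, enqueue [none], visited so far: [10, 6]
  queue [40] -> pop 40, enqueue [14, 42], visited so far: [10, 6, 40]
  queue [14, 42] -> pop 14, enqueue [24], visited so far: [10, 6, 40, 14]
  queue [42, 24] -> pop 42, enqueue [none], visited so far: [10, 6, 40, 14, 42]
  queue [24] -> pop 24, enqueue [21, 30], visited so far: [10, 6, 40, 14, 42, 24]
  queue [21, 30] -> pop 21, enqueue [16], visited so far: [10, 6, 40, 14, 42, 24, 21]
  queue [30, 16] -> pop 30, enqueue [27, 32], visited so far: [10, 6, 40, 14, 42, 24, 21, 30]
  queue [16, 27, 32] -> pop 16, enqueue [none], visited so far: [10, 6, 40, 14, 42, 24, 21, 30, 16]
  queue [27, 32] -> pop 27, enqueue [29], visited so far: [10, 6, 40, 14, 42, 24, 21, 30, 16, 27]
  queue [32, 29] -> pop 32, enqueue [none], visited so far: [10, 6, 40, 14, 42, 24, 21, 30, 16, 27, 32]
  queue [29] -> pop 29, enqueue [none], visited so far: [10, 6, 40, 14, 42, 24, 21, 30, 16, 27, 32, 29]
Result: [10, 6, 40, 14, 42, 24, 21, 30, 16, 27, 32, 29]
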